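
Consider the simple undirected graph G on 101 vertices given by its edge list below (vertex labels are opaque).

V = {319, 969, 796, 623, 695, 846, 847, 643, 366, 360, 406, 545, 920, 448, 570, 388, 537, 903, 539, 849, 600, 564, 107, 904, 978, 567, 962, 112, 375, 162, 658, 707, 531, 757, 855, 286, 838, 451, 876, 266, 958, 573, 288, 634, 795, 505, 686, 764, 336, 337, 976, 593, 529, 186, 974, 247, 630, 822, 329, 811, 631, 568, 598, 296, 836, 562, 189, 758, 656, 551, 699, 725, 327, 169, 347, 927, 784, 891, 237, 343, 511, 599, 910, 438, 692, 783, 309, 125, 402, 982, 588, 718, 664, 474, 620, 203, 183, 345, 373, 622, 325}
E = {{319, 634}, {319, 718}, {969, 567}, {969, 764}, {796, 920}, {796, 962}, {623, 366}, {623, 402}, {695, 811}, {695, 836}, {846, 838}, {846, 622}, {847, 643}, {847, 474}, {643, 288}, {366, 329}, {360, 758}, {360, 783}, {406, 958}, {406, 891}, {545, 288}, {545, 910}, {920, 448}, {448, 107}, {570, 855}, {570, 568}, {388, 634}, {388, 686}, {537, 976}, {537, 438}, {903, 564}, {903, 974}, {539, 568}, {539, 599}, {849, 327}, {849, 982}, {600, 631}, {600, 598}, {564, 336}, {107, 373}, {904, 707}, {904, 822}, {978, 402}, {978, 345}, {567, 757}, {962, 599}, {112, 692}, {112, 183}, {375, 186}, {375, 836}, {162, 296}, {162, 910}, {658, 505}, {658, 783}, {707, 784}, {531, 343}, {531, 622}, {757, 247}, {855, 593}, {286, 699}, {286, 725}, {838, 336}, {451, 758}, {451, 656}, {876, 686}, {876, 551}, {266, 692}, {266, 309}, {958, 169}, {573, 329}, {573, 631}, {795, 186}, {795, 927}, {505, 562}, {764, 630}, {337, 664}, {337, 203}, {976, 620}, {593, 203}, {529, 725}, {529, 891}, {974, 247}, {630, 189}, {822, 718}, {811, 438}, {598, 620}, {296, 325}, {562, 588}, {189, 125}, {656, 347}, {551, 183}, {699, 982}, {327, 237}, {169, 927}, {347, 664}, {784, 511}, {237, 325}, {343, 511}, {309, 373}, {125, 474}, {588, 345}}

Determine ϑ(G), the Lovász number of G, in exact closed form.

N(811) = {695, 438}, |N(811)| = 2.
N(643) = {847, 288}, |N(643)| = 2.
Vertex 974 has 2 neighbors: 903, 247.
N(539) = {568, 599}, |N(539)| = 2.
Every vertex has degree 2 (N=101); the odd cycle C_{101}.
spec(A) ≈ [2.0, 1.9961, 1.9845, 1.9653, 1.9384, 1.904, 1.8623, 1.8133, 1.7574, 1.6946, 1.6253, 1.5497, 1.4681, 1.3808, 1.2882, 1.1906, 1.0884, 0.982, 0.8718, 0.7582, 0.6417, 0.5226, 0.4016, 0.279, 0.1554, 0.0311, -0.0933, -0.2173, -0.3405, -0.4624, -0.5824, -0.7003, -0.8154, -0.9273, -1.0357, -1.1401, -1.24, -1.3352, -1.4252, -1.5096, -1.5883, -1.6608, -1.7268, -1.7862, -1.8387, -1.8841, -1.9221, -1.9528, -1.9759, -1.9913, -1.999] (distinct, 4 d.p.).
ϑ = −N·λ_min/(λ_max−λ_min) = −101·(-2*cos(pi/101))/(2−(-2*cos(pi/101))) = 101*cos(pi/101)/(cos(pi/101) + 1).
≈ 50.48778317 (to 8 d.p.).
Lovász sandwich 50 ≤ 101*cos(pi/101)/(cos(pi/101) + 1) ≤ 51: both strict.

101*cos(pi/101)/(cos(pi/101) + 1)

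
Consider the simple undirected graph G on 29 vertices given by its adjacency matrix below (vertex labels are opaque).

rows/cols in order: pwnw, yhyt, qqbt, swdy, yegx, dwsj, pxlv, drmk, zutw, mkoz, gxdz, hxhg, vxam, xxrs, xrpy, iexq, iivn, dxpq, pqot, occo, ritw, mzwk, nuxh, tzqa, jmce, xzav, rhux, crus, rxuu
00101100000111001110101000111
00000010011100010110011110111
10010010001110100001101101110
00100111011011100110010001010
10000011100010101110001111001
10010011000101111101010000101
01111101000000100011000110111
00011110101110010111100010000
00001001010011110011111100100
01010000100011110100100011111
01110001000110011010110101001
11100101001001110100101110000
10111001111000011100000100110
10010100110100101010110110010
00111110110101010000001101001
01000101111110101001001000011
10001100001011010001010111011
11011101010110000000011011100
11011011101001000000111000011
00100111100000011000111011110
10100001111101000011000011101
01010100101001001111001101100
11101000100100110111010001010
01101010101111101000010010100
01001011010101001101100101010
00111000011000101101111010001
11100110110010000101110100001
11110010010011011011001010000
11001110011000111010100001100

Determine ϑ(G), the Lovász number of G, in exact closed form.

sqrt(29)

deg(yhyt) = 14; N(yhyt) = {pxlv, mkoz, gxdz, hxhg, iexq, dxpq, pqot, mzwk, nuxh, tzqa, jmce, rhux, crus, rxuu}.
Vertex gxdz has 14 neighbors: yhyt, qqbt, swdy, drmk, hxhg, vxam, iexq, iivn, pqot, ritw, mzwk, tzqa, xzav, rxuu.
N(nuxh) = {pwnw, yhyt, qqbt, yegx, zutw, hxhg, xrpy, iexq, dxpq, pqot, occo, mzwk, xzav, crus}, |N(nuxh)| = 14.
Vertex jmce has 14 neighbors: yhyt, yegx, pxlv, drmk, mkoz, hxhg, xxrs, iivn, dxpq, occo, ritw, tzqa, xzav, crus.
Every vertex has degree 14 (N=29); SR(29,14,6,7) — a Paley graph.
The 3 distinct eigenvalues: [14.0, 2.19258, -3.19258].
ϑ = −N·λ_min/(λ_max−λ_min) = −29·(-sqrt(29)/2 - 1/2)/(14−(-sqrt(29)/2 - 1/2)) = sqrt(29).
Numerically 5.3851648.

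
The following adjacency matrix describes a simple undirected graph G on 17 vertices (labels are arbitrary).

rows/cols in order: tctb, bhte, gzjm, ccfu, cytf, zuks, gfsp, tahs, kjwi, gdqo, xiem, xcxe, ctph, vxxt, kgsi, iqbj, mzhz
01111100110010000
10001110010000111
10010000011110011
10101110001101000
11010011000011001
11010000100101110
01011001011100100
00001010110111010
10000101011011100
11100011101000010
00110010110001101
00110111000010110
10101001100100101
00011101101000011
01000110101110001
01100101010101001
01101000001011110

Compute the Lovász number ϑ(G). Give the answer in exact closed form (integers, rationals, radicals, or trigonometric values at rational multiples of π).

Vertex cytf has 8 neighbors: tctb, bhte, ccfu, gfsp, tahs, ctph, vxxt, mzhz.
N(tctb) = {bhte, gzjm, ccfu, cytf, zuks, kjwi, gdqo, ctph}, |N(tctb)| = 8.
Vertex bhte has 8 neighbors: tctb, cytf, zuks, gfsp, gdqo, kgsi, iqbj, mzhz.
Vertex gfsp has 8 neighbors: bhte, ccfu, cytf, tahs, gdqo, xiem, xcxe, kgsi.
G on 17 vertices is 8-regular; Paley(17): SR with (k,λ,μ)=(8,3,4).
Distinct eigenvalues (to 6 d.p.): [8.0, 1.561553, -2.561553].
λ_max=8, λ_min=-sqrt(17)/2 - 1/2; ϑ = −17·λ_min/(λ_max−λ_min) = sqrt(17).
Numerically 4.12311.

sqrt(17)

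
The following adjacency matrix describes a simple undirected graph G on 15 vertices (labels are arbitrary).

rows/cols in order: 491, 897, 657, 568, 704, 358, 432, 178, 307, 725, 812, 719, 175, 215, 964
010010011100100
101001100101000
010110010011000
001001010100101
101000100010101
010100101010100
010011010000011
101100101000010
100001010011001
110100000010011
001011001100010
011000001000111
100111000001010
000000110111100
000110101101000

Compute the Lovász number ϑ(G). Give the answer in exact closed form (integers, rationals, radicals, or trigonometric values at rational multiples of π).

5

Vertex 307 has 6 neighbors: 491, 358, 178, 812, 719, 964.
deg(568) = 6; N(568) = {657, 358, 178, 725, 175, 964}.
deg(725) = 6; N(725) = {491, 897, 568, 812, 215, 964}.
deg(215) = 6; N(215) = {432, 178, 725, 812, 719, 175}.
Regular of degree 6 on 15 vertices: this is K(6,2), the Kneser graph.
The 3 distinct eigenvalues: [6.0, 1.0, -3.0].
−15·(-3) / ((6)−(-3)) = 5 = ϑ(G).
≈ 5.00000000 (to 8 d.p.).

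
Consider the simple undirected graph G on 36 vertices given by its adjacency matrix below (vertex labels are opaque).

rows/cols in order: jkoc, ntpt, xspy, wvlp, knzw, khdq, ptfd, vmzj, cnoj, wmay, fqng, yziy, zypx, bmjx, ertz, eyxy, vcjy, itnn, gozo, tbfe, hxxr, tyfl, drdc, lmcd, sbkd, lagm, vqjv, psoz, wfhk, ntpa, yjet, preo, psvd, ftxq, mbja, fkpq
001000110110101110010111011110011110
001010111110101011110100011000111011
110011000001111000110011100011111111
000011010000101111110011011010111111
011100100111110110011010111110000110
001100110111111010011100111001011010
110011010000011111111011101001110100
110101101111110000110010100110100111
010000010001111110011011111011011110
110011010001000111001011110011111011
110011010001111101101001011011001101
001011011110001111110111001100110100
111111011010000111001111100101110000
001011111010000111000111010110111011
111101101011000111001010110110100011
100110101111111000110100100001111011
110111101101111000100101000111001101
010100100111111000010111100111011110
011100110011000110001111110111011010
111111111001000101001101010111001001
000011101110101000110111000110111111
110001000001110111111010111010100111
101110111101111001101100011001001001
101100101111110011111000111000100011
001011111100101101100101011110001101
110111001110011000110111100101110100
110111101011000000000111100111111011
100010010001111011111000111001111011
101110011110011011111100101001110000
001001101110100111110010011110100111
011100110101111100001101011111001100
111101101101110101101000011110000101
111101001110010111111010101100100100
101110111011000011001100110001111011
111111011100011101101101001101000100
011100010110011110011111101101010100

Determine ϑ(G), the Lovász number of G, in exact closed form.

deg(fqng) = 21; N(fqng) = {jkoc, ntpt, knzw, khdq, vmzj, yziy, zypx, bmjx, ertz, eyxy, itnn, gozo, hxxr, lmcd, lagm, vqjv, wfhk, ntpa, psvd, ftxq, fkpq}.
Vertex wmay has 21 neighbors: jkoc, ntpt, knzw, khdq, vmzj, yziy, eyxy, vcjy, itnn, hxxr, drdc, lmcd, sbkd, lagm, wfhk, ntpa, yjet, preo, psvd, mbja, fkpq.
Vertex ertz has 21 neighbors: jkoc, ntpt, xspy, wvlp, khdq, ptfd, cnoj, fqng, yziy, eyxy, vcjy, itnn, hxxr, drdc, sbkd, lagm, psoz, wfhk, yjet, mbja, fkpq.
Vertex mbja has 21 neighbors: jkoc, ntpt, xspy, wvlp, knzw, khdq, vmzj, cnoj, wmay, bmjx, ertz, eyxy, itnn, gozo, hxxr, tyfl, lmcd, vqjv, psoz, ntpa, ftxq.
deg(v) = 21 for all v (|V|=36); Kneser-type, 2-subsets of [9].
A has 3 distinct eigenvalues ≈ [21.0, 1.0, -6.0].
Lovász (edge-transitive): ϑ = −36·(-6)/((21)−(-6)) = 8.
≈ 8.0000 (to 4 d.p.).

8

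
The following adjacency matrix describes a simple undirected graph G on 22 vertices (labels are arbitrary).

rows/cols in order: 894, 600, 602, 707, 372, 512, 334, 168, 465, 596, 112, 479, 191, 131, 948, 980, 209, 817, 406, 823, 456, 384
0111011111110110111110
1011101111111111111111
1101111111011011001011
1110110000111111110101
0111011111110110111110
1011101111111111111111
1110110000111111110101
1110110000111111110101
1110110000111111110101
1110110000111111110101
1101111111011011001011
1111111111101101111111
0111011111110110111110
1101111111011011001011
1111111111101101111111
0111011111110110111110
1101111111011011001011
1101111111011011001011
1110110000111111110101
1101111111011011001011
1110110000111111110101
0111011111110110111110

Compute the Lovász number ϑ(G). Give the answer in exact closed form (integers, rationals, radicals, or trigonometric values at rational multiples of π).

7

deg(131) = 16; N(131) = {894, 600, 707, 372, 512, 334, 168, 465, 596, 479, 191, 948, 980, 406, 456, 384}.
Vertex 465 has 15 neighbors: 894, 600, 602, 372, 512, 112, 479, 191, 131, 948, 980, 209, 817, 823, 384.
deg(372) = 17; N(372) = {600, 602, 707, 512, 334, 168, 465, 596, 112, 479, 131, 948, 209, 817, 406, 823, 456}.
deg(817) = 16; N(817) = {894, 600, 707, 372, 512, 334, 168, 465, 596, 479, 191, 948, 980, 406, 456, 384}.
Complete 5-partite, parts [7, 6, 5, 2, 2]: perfect, ϑ = α = 7.
Numerically 7.00000000.
Check 7 ≤ 7 ≤ 7: collapsed.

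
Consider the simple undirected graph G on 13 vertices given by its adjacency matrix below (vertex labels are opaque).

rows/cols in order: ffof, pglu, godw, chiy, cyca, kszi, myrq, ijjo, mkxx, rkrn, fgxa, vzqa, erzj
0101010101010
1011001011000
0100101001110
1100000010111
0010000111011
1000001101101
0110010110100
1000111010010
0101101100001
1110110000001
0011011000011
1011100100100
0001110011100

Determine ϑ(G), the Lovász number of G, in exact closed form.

deg(mkxx) = 6; N(mkxx) = {pglu, chiy, cyca, myrq, ijjo, erzj}.
deg(rkrn) = 6; N(rkrn) = {ffof, pglu, godw, cyca, kszi, erzj}.
N(ijjo) = {ffof, cyca, kszi, myrq, mkxx, vzqa}, |N(ijjo)| = 6.
N(vzqa) = {ffof, godw, chiy, cyca, ijjo, fgxa}, |N(vzqa)| = 6.
Regular of degree 6 on 13 vertices: strongly regular (13,6,2,3).
The 3 distinct eigenvalues: [6.0, 1.303, -2.303].
ϑ = −N·λ_min/(λ_max−λ_min) = −13·(-sqrt(13)/2 - 1/2)/(6−(-sqrt(13)/2 - 1/2)) = sqrt(13).
Numerically 3.6055513.

sqrt(13)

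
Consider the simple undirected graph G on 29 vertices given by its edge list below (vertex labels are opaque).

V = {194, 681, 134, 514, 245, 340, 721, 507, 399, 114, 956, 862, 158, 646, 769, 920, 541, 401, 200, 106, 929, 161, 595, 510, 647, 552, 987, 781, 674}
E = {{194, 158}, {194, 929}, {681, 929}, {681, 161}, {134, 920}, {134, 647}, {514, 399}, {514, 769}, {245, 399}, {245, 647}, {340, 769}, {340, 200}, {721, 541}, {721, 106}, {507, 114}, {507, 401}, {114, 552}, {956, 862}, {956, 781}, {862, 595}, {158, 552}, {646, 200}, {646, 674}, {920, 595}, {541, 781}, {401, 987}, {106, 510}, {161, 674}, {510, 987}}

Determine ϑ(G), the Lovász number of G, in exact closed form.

deg(681) = 2; N(681) = {929, 161}.
N(646) = {200, 674}, |N(646)| = 2.
Vertex 595 has 2 neighbors: 862, 920.
N(541) = {721, 781}, |N(541)| = 2.
G on 29 vertices is 2-regular; this is C_{29}, the 29-cycle.
spec(A) ≈ [2.0, 1.95324, 1.81515, 1.59219, 1.29477, 0.93682, 0.53506, 0.10828, -0.32356, -0.74028, -1.12237, -1.45199, -1.71371, -1.89531, -1.98828] (distinct, 5 d.p.).
−29·(-2*cos(pi/29)) / ((2)−(-2*cos(pi/29))) = 29*cos(pi/29)/(cos(pi/29) + 1) = ϑ(G).
= 14.4573753… (decimal).
Check 14 ≤ 29*cos(pi/29)/(cos(pi/29) + 1) ≤ 15: both strict.

29*cos(pi/29)/(cos(pi/29) + 1)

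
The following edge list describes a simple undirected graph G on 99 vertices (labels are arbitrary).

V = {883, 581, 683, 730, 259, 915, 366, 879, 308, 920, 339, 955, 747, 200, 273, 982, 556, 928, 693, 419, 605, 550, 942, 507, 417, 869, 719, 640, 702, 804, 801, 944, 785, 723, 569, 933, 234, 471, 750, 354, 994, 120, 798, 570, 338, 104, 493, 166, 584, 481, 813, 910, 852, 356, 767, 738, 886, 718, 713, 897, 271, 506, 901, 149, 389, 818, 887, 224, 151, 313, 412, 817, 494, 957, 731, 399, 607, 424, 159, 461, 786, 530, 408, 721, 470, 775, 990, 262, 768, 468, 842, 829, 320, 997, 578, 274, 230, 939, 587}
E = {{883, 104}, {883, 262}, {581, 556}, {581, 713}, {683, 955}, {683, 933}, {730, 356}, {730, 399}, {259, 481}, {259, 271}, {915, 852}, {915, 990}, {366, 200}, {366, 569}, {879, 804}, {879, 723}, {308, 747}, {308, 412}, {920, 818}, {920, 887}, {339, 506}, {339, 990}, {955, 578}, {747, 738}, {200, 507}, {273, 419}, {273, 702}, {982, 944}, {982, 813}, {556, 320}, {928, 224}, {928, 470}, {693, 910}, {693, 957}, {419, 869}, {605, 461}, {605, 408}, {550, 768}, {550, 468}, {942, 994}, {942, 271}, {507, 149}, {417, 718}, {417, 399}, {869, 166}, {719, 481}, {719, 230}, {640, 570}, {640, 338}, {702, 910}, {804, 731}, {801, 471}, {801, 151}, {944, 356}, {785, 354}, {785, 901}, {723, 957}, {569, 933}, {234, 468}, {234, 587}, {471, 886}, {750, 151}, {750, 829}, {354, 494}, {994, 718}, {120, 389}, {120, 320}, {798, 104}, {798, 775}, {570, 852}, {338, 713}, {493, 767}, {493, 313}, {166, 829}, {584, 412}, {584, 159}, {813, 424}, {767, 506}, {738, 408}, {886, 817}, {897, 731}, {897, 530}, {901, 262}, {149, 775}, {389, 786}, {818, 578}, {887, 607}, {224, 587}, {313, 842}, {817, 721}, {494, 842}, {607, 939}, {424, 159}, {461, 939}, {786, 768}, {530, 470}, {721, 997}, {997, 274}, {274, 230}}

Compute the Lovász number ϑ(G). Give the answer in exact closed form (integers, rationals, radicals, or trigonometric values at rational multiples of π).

Vertex 417 has 2 neighbors: 718, 399.
deg(339) = 2; N(339) = {506, 990}.
deg(419) = 2; N(419) = {273, 869}.
Vertex 230 has 2 neighbors: 719, 274.
Regular of degree 2 on 99 vertices: a single 99-cycle (edge-transitive).
The 50 distinct eigenvalues: [2.0, 1.996, 1.9839, 1.9639, 1.9359, 1.9001, 1.8567, 1.8059, 1.7477, 1.6825, 1.6105, 1.5321, 1.4475, 1.357, 1.2611, 1.1601, 1.0545, 0.9445, 0.8308, 0.7138, 0.5938, 0.4715, 0.3473, 0.2217, 0.0952, -0.0317, -0.1585, -0.2846, -0.4096, -0.5329, -0.6541, -0.7727, -0.8881, -1.0, -1.1078, -1.2112, -1.3097, -1.4029, -1.4905, -1.5721, -1.6474, -1.716, -1.7777, -1.8322, -1.8794, -1.919, -1.9509, -1.9749, -1.9909, -1.999].
With N=99: ϑ(G) = 99·(-(-1)*2*cos(pi/99))/(2−(-2*cos(pi/99))) = 99*cos(pi/99)/(cos(pi/99) + 1).
≈ 49.48754 (to 5 d.p.).
Check 49 ≤ 99*cos(pi/99)/(cos(pi/99) + 1) ≤ 50: both strict.

99*cos(pi/99)/(cos(pi/99) + 1)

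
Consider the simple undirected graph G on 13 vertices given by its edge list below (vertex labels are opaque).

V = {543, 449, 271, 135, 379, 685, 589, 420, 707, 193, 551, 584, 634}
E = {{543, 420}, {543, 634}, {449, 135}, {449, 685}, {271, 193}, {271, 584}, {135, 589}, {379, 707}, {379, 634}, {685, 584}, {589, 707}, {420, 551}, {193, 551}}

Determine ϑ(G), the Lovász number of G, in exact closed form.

Vertex 589 has 2 neighbors: 135, 707.
Vertex 193 has 2 neighbors: 271, 551.
N(379) = {707, 634}, |N(379)| = 2.
Vertex 685 has 2 neighbors: 449, 584.
Regular of degree 2 on 13 vertices: a single 13-cycle (edge-transitive).
Distinct eigenvalues (to 6 d.p.): [2.0, 1.770912, 1.136129, 0.241073, -0.70921, -1.497021, -1.941884].
−13·(-2*cos(pi/13)) / ((2)−(-2*cos(pi/13))) = 13*cos(pi/13)/(cos(pi/13) + 1) = ϑ(G).
= 6.404169… (decimal).
α=6, χ(Ḡ)=7; ϑ=13*cos(pi/13)/(cos(pi/13) + 1) lies between (both strict).

13*cos(pi/13)/(cos(pi/13) + 1)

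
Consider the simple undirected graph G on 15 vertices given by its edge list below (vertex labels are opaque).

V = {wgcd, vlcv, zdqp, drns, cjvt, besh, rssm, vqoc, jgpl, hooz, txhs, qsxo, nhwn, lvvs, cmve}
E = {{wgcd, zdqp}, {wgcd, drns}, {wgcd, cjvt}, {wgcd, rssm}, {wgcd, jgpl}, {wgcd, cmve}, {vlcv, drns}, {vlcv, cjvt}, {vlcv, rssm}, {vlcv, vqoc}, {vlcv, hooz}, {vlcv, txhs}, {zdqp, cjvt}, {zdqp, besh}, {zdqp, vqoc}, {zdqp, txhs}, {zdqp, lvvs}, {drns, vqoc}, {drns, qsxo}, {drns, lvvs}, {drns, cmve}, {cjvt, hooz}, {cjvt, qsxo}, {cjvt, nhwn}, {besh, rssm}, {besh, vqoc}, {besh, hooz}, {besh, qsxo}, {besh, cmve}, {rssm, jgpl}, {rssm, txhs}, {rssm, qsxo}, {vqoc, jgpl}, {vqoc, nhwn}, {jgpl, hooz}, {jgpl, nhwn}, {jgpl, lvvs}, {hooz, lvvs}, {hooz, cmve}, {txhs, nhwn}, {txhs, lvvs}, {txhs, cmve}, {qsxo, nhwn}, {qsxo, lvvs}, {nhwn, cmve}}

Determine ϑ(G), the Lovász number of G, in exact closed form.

5

Vertex lvvs has 6 neighbors: zdqp, drns, jgpl, hooz, txhs, qsxo.
deg(wgcd) = 6; N(wgcd) = {zdqp, drns, cjvt, rssm, jgpl, cmve}.
N(drns) = {wgcd, vlcv, vqoc, qsxo, lvvs, cmve}, |N(drns)| = 6.
deg(vlcv) = 6; N(vlcv) = {drns, cjvt, rssm, vqoc, hooz, txhs}.
Regular of degree 6 on 15 vertices: Kneser K(6,2) on C(6,2)=15 vertices.
spec(A) ≈ [6.0, 1.0, -3.0] (distinct, 5 d.p.).
Lovász (edge-transitive): ϑ = −15·(-3)/((6)−(-3)) = 5.
= 5.000000… (decimal).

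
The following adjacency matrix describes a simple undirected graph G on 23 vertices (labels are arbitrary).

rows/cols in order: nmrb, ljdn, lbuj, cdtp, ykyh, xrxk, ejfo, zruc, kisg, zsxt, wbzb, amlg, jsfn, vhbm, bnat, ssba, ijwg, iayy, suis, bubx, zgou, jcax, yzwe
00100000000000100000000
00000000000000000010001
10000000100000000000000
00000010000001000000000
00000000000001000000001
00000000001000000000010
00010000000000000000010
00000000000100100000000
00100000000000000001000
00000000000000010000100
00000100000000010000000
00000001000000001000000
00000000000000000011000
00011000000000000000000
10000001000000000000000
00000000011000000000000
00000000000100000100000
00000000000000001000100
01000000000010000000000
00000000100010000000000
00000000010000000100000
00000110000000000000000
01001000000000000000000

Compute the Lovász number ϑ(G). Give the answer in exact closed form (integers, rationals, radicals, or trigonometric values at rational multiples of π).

N(ykyh) = {vhbm, yzwe}, |N(ykyh)| = 2.
N(bubx) = {kisg, jsfn}, |N(bubx)| = 2.
Vertex ljdn has 2 neighbors: suis, yzwe.
deg(jcax) = 2; N(jcax) = {xrxk, ejfo}.
2-regular, N=23; the odd cycle C_{23}.
Distinct eigenvalues (to 6 d.p.): [2.0, 1.925835, 1.708839, 1.365106, 0.92013, 0.406912, -0.136485, -0.669759, -1.153361, -1.551423, -1.834423, -1.981372].
Lovász (edge-transitive): ϑ = −23·(-2*cos(pi/23))/((2)−(-2*cos(pi/23))) = 23*cos(pi/23)/(cos(pi/23) + 1).
ϑ(G) ≈ 11.4461936.
11 ≤ 23*cos(pi/23)/(cos(pi/23) + 1) ≤ 12: both strict.

23*cos(pi/23)/(cos(pi/23) + 1)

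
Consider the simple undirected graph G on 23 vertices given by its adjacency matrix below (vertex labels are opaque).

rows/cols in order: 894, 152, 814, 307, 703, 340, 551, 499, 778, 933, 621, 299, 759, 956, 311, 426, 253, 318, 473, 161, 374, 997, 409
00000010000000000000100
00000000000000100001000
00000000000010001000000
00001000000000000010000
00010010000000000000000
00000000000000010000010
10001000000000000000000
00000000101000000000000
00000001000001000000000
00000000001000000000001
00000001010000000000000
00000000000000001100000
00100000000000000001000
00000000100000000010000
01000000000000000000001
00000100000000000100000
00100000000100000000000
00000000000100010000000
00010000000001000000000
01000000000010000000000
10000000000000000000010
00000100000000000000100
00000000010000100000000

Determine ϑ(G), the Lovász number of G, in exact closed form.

23*cos(pi/23)/(cos(pi/23) + 1)

N(703) = {307, 551}, |N(703)| = 2.
Vertex 152 has 2 neighbors: 311, 161.
N(299) = {253, 318}, |N(299)| = 2.
Vertex 778 has 2 neighbors: 499, 956.
G on 23 vertices is 2-regular; this is C_{23}, the 23-cycle.
spec(A) ≈ [2.0, 1.926, 1.709, 1.365, 0.92, 0.407, -0.136, -0.67, -1.153, -1.551, -1.834, -1.981] (distinct, 3 d.p.).
ϑ = −N·λ_min/(λ_max−λ_min) = −23·(-2*cos(pi/23))/(2−(-2*cos(pi/23))) = 23*cos(pi/23)/(cos(pi/23) + 1).
Numerically 11.446193612.
α=11, χ(Ḡ)=12; ϑ=23*cos(pi/23)/(cos(pi/23) + 1) lies between (both strict).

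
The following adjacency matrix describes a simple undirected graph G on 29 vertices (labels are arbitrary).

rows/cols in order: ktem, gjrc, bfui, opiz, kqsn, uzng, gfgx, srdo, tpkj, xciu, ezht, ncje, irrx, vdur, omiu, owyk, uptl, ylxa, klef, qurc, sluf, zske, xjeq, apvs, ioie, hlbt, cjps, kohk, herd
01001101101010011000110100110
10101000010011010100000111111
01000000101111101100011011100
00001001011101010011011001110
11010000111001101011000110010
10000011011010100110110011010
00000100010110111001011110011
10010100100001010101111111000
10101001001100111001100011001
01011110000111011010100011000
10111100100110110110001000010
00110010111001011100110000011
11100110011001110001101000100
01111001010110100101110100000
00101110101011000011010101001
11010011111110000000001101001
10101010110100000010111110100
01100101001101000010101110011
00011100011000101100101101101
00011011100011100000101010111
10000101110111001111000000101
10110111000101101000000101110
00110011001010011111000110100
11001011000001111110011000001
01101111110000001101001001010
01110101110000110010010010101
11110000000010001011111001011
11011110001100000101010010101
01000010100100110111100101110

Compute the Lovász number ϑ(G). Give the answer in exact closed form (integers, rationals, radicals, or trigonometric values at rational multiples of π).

sqrt(29)

deg(tpkj) = 14; N(tpkj) = {ktem, bfui, kqsn, srdo, ezht, ncje, omiu, owyk, uptl, qurc, sluf, ioie, hlbt, herd}.
N(opiz) = {kqsn, srdo, xciu, ezht, ncje, vdur, owyk, klef, qurc, zske, xjeq, hlbt, cjps, kohk}, |N(opiz)| = 14.
Vertex vdur has 14 neighbors: gjrc, bfui, opiz, kqsn, srdo, xciu, ncje, irrx, omiu, ylxa, qurc, sluf, zske, apvs.
Vertex cjps has 14 neighbors: ktem, gjrc, bfui, opiz, irrx, uptl, klef, qurc, sluf, zske, xjeq, hlbt, kohk, herd.
Regular of degree 14 on 29 vertices: Paley(29): SR with (k,λ,μ)=(14,6,7).
Distinct eigenvalues (to 4 d.p.): [14.0, 2.1926, -3.1926].
With N=29: ϑ(G) = 29·(-(-sqrt(29)/2 - 1/2))/(14−(-sqrt(29)/2 - 1/2)) = sqrt(29).
≈ 5.38516 (to 5 d.p.).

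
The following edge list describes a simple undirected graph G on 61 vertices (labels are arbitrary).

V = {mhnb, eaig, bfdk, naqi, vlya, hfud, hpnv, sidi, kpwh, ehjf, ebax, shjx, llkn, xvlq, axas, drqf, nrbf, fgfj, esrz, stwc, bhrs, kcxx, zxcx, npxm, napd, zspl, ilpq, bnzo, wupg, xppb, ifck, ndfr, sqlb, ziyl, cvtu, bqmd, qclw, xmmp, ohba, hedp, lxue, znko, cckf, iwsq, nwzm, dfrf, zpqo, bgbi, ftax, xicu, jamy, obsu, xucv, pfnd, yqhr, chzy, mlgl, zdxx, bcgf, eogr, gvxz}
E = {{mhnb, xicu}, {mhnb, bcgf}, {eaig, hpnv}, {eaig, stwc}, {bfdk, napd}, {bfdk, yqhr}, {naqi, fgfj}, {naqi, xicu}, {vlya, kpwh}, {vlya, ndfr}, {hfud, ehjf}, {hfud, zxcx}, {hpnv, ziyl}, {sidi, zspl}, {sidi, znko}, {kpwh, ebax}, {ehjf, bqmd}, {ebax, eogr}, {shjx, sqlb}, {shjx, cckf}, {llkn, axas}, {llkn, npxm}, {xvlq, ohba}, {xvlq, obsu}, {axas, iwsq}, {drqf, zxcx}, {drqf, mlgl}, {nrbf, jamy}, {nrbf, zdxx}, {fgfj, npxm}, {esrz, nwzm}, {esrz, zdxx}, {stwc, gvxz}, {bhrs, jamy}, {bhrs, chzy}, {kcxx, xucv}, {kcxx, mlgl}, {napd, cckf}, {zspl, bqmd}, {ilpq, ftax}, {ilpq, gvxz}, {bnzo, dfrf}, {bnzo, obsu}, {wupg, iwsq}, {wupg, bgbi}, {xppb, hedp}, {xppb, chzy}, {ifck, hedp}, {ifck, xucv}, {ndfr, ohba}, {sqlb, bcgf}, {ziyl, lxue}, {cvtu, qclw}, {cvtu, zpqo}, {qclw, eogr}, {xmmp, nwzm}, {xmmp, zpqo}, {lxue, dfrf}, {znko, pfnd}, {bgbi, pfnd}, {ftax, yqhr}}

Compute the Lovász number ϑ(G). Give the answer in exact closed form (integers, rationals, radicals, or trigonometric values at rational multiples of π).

deg(lxue) = 2; N(lxue) = {ziyl, dfrf}.
deg(hedp) = 2; N(hedp) = {xppb, ifck}.
N(stwc) = {eaig, gvxz}, |N(stwc)| = 2.
N(axas) = {llkn, iwsq}, |N(axas)| = 2.
Regular of degree 2 on 61 vertices: a single 61-cycle (edge-transitive).
spec(A) ≈ [2.0, 1.9894, 1.95771, 1.90527, 1.83263, 1.74057, 1.63006, 1.50226, 1.35855, 1.20043, 1.02959, 0.84783, 0.65708, 0.45938, 0.2568, 0.0515, -0.15435, -0.35856, -0.55897, -0.75346, -0.93995, -1.11649, -1.28119, -1.4323, -1.56824, -1.68755, -1.78897, -1.87143, -1.93406, -1.97618, -1.99735] (distinct, 5 d.p.).
−61·(-2*cos(pi/61)) / ((2)−(-2*cos(pi/61))) = 61*cos(pi/61)/(cos(pi/61) + 1) = ϑ(G).
= 30.4798… (decimal).
Lovász sandwich 30 ≤ 61*cos(pi/61)/(cos(pi/61) + 1) ≤ 31: both strict.

61*cos(pi/61)/(cos(pi/61) + 1)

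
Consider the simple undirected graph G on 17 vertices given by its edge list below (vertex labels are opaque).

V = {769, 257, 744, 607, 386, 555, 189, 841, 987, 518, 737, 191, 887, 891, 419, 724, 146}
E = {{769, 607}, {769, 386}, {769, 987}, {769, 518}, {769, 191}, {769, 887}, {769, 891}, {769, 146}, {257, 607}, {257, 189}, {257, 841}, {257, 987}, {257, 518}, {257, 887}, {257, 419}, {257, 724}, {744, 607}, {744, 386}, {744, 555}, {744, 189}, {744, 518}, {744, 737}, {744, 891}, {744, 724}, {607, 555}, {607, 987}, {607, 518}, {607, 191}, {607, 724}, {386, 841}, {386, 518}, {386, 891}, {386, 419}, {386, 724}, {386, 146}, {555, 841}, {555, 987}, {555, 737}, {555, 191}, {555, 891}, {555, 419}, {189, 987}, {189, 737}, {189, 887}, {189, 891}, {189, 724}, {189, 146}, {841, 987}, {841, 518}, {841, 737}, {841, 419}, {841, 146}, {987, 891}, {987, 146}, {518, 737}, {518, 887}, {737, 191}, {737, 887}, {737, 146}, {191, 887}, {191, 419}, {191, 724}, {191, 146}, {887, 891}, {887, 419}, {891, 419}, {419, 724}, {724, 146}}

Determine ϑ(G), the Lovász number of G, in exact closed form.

Vertex 146 has 8 neighbors: 769, 386, 189, 841, 987, 737, 191, 724.
Vertex 607 has 8 neighbors: 769, 257, 744, 555, 987, 518, 191, 724.
deg(555) = 8; N(555) = {744, 607, 841, 987, 737, 191, 891, 419}.
deg(518) = 8; N(518) = {769, 257, 744, 607, 386, 841, 737, 887}.
8-regular, N=17; Paley(17): SR with (k,λ,μ)=(8,3,4).
spec(A) ≈ [8.0, 1.5616, -2.5616] (distinct, 4 d.p.).
With N=17: ϑ(G) = 17·(-(-sqrt(17)/2 - 1/2))/(8−(-sqrt(17)/2 - 1/2)) = sqrt(17).
≈ 4.123105626 (to 9 d.p.).

sqrt(17)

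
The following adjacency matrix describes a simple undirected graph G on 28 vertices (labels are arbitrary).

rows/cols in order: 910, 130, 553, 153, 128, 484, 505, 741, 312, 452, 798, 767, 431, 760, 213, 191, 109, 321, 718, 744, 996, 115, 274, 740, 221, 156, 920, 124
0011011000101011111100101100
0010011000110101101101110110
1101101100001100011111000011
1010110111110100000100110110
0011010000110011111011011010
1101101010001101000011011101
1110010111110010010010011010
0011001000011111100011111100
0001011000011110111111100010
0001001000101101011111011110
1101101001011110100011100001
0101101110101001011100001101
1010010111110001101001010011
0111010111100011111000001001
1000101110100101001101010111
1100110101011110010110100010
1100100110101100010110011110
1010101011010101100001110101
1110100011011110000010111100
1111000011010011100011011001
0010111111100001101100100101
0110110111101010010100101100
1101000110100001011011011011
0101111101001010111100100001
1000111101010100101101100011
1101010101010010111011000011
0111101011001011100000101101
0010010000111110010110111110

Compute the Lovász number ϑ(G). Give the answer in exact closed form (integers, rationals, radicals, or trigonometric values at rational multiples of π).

Vertex 431 has 15 neighbors: 910, 553, 484, 741, 312, 452, 798, 767, 191, 109, 718, 115, 740, 920, 124.
Vertex 760 has 15 neighbors: 130, 553, 153, 484, 741, 312, 452, 798, 213, 191, 109, 321, 718, 221, 124.
deg(744) = 15; N(744) = {910, 130, 553, 153, 312, 452, 767, 213, 191, 109, 996, 115, 740, 221, 124}.
deg(221) = 15; N(221) = {910, 128, 484, 505, 741, 452, 767, 760, 109, 718, 744, 115, 274, 920, 124}.
Regular of degree 15 on 28 vertices: Kneser K(8,2) on C(8,2)=28 vertices.
A has 3 distinct eigenvalues ≈ [15.0, 1.0, -5.0].
Lovász: ϑ = −28(-5)/(15+-1*(-5)) = 7.
ϑ(G) ≈ 7.000000.

7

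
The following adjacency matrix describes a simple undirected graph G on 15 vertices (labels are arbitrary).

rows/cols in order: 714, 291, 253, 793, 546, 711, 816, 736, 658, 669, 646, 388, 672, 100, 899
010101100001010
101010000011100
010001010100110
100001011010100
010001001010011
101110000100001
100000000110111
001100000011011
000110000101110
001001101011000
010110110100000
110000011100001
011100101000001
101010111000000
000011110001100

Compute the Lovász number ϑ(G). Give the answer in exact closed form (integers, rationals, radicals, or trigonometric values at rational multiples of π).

5

Vertex 672 has 6 neighbors: 291, 253, 793, 816, 658, 899.
Vertex 658 has 6 neighbors: 793, 546, 669, 388, 672, 100.
Vertex 669 has 6 neighbors: 253, 711, 816, 658, 646, 388.
deg(100) = 6; N(100) = {714, 253, 546, 816, 736, 658}.
G on 15 vertices is 6-regular; Kneser-type, 2-subsets of [6].
spec(A) ≈ [6.0, 1.0, -3.0] (distinct, 5 d.p.).
λ_max=6, λ_min=-3; ϑ = −15·λ_min/(λ_max−λ_min) = 5.
= 5.000000… (decimal).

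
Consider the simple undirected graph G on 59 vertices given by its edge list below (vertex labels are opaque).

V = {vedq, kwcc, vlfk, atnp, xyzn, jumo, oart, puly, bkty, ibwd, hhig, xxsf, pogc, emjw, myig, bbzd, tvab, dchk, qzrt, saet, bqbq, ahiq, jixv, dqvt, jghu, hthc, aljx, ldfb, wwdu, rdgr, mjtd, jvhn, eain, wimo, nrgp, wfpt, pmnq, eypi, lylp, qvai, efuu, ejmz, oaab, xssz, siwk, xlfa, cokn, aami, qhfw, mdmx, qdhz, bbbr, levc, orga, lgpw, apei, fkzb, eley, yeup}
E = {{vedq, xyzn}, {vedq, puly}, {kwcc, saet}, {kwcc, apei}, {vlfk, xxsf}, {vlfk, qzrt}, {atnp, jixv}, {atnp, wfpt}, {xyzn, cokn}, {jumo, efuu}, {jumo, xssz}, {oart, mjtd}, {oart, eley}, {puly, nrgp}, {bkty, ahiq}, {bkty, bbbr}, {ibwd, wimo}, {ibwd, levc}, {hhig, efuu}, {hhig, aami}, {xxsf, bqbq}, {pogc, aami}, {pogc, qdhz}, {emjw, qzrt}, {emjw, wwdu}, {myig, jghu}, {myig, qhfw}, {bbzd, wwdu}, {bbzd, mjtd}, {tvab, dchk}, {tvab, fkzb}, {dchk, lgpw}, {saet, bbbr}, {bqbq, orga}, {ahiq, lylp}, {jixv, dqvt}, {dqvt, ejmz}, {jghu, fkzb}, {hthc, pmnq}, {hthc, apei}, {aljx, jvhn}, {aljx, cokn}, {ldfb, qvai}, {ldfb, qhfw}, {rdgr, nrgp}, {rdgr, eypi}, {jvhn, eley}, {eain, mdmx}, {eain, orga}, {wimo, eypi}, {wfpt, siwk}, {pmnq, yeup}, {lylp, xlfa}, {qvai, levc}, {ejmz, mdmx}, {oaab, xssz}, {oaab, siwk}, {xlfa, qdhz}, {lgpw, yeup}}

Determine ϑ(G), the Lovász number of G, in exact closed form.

N(xlfa) = {lylp, qdhz}, |N(xlfa)| = 2.
N(bkty) = {ahiq, bbbr}, |N(bkty)| = 2.
N(xxsf) = {vlfk, bqbq}, |N(xxsf)| = 2.
N(wfpt) = {atnp, siwk}, |N(wfpt)| = 2.
59-vertex 2-regular graph: a single 59-cycle (edge-transitive).
spec(A) ≈ [2.0, 1.98867, 1.95481, 1.8988, 1.82127, 1.72311, 1.60542, 1.46955, 1.31702, 1.14957, 0.9691, 0.77765, 0.57738, 0.37058, 0.15957, -0.05324, -0.26545, -0.47465, -0.67848, -0.87461, -1.06084, -1.23505, -1.39526, -1.53967, -1.66663, -1.7747, -1.86267, -1.92954, -1.97454, -1.99717] (distinct, 5 d.p.).
λ_max=2, λ_min=-2*cos(pi/59); ϑ = −59·λ_min/(λ_max−λ_min) = 59*cos(pi/59)/(cos(pi/59) + 1).
≈ 29.4790799 (to 7 d.p.).
Lovász sandwich 29 ≤ 59*cos(pi/59)/(cos(pi/59) + 1) ≤ 30: both strict.

59*cos(pi/59)/(cos(pi/59) + 1)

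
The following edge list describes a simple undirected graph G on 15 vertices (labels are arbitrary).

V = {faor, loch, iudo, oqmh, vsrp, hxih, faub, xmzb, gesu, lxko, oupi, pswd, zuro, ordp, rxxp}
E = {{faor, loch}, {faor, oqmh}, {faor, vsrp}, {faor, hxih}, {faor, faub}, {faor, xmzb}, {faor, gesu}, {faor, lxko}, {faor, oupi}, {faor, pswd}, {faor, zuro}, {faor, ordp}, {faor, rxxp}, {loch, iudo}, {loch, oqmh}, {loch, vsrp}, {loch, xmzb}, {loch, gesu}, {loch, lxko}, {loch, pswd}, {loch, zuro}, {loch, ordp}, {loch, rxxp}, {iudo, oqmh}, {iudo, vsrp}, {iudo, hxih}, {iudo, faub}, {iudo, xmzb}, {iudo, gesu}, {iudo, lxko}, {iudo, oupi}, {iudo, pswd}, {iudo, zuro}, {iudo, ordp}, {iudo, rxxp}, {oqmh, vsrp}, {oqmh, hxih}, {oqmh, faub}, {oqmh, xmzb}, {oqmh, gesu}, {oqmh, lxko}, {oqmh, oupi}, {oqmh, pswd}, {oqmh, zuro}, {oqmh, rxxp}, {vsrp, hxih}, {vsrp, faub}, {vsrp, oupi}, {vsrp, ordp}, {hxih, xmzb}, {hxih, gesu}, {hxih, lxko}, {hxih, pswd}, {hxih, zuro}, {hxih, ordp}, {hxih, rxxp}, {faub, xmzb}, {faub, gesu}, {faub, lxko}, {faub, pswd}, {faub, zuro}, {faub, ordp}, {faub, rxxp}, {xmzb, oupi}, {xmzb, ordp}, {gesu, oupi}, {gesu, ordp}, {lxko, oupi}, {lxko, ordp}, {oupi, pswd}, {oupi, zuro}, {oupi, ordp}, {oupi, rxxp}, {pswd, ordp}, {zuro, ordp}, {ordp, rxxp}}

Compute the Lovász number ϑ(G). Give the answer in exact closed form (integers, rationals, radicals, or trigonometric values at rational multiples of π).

7

N(gesu) = {faor, loch, iudo, oqmh, hxih, faub, oupi, ordp}, |N(gesu)| = 8.
N(zuro) = {faor, loch, iudo, oqmh, hxih, faub, oupi, ordp}, |N(zuro)| = 8.
N(oupi) = {faor, iudo, oqmh, vsrp, xmzb, gesu, lxko, pswd, zuro, ordp, rxxp}, |N(oupi)| = 11.
Vertex hxih has 11 neighbors: faor, iudo, oqmh, vsrp, xmzb, gesu, lxko, pswd, zuro, ordp, rxxp.
Complete multipartite on [7, 4, 2, 2]: sandwich collapses at ϑ=7.
≈ 7.000000000 (to 9 d.p.).
7 ≤ 7 ≤ 7: collapsed.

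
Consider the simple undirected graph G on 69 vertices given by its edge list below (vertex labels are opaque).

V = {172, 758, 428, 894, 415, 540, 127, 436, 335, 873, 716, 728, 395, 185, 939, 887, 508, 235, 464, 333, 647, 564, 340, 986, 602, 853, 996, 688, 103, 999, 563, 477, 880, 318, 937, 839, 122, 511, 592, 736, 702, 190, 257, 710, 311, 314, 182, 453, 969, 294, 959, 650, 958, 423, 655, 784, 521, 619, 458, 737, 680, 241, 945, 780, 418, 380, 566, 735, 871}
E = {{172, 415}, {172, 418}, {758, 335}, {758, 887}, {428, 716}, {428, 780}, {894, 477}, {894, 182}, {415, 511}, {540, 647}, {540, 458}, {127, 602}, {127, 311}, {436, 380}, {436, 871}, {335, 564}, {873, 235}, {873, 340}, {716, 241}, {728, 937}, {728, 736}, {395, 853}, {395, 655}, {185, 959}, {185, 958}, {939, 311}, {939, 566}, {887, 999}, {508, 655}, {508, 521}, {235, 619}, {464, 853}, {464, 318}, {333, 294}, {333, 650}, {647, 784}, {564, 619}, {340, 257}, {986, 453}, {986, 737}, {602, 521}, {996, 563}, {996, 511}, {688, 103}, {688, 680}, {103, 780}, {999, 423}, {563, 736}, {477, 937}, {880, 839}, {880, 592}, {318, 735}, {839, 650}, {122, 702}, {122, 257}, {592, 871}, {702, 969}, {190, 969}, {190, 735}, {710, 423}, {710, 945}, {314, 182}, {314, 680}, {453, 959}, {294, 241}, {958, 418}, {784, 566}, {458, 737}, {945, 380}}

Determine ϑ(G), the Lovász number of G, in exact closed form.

69*cos(pi/69)/(cos(pi/69) + 1)

Vertex 853 has 2 neighbors: 395, 464.
Vertex 655 has 2 neighbors: 395, 508.
N(728) = {937, 736}, |N(728)| = 2.
N(647) = {540, 784}, |N(647)| = 2.
2-regular, N=69; the odd cycle C_{69}.
The 35 distinct eigenvalues: [2.0, 1.9917, 1.9669, 1.9258, 1.8688, 1.7963, 1.7088, 1.6073, 1.4924, 1.3651, 1.2265, 1.0778, 0.9201, 0.7548, 0.5833, 0.4069, 0.2272, 0.0455, -0.1365, -0.3174, -0.4956, -0.6698, -0.8384, -1.0, -1.1534, -1.2972, -1.4302, -1.5514, -1.6598, -1.7544, -1.8344, -1.8993, -1.9484, -1.9814, -1.9979].
ϑ = −N·λ_min/(λ_max−λ_min) = −69·(-2*cos(pi/69))/(2−(-2*cos(pi/69))) = 69*cos(pi/69)/(cos(pi/69) + 1).
= 34.482114103… (decimal).
α=34, χ(Ḡ)=35; ϑ=69*cos(pi/69)/(cos(pi/69) + 1) lies between (both strict).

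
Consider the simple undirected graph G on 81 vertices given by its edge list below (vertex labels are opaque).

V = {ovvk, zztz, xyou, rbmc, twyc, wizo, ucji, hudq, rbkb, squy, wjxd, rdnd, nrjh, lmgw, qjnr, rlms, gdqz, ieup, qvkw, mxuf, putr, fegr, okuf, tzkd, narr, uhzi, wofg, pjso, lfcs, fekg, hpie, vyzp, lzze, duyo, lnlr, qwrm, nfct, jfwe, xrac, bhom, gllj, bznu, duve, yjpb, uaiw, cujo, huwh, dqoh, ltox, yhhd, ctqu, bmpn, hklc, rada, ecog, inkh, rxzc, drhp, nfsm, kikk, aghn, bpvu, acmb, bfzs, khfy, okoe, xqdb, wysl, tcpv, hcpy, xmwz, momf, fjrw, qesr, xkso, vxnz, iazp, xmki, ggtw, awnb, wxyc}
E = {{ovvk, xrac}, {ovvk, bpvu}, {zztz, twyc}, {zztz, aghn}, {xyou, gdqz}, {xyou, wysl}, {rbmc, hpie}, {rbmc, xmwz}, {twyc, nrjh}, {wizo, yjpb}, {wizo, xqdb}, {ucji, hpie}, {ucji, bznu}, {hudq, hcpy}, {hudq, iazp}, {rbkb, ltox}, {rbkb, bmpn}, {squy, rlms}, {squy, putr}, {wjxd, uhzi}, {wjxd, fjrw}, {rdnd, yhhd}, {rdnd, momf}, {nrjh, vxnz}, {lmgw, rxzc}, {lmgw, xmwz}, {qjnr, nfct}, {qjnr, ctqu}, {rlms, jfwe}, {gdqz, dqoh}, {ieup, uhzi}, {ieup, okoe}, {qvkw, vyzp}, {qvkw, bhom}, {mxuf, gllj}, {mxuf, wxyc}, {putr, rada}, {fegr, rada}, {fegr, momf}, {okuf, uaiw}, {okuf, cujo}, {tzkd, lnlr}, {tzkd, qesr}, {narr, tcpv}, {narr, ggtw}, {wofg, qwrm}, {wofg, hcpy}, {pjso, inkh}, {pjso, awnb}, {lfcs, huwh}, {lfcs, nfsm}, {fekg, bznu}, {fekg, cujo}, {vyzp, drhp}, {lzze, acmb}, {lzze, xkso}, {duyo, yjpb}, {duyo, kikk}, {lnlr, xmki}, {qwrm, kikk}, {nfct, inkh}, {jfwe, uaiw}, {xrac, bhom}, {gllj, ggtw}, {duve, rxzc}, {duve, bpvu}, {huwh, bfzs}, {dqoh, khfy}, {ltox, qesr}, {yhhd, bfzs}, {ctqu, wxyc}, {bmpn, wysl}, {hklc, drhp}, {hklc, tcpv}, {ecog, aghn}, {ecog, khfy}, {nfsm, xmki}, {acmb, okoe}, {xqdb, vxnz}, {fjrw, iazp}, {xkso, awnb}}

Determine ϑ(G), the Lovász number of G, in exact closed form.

N(lnlr) = {tzkd, xmki}, |N(lnlr)| = 2.
Vertex uhzi has 2 neighbors: wjxd, ieup.
deg(rdnd) = 2; N(rdnd) = {yhhd, momf}.
deg(rxzc) = 2; N(rxzc) = {lmgw, duve}.
81-vertex 2-regular graph: this is C_{81}, the 81-cycle.
spec(A) ≈ [2.0, 1.993986, 1.97598, 1.94609, 1.904496, 1.851448, 1.787265, 1.712334, 1.627104, 1.532089, 1.427859, 1.315043, 1.194317, 1.066409, 0.932087, 0.79216, 0.647468, 0.498882, 0.347296, 0.193622, 0.038783, -0.11629, -0.270663, -0.423408, -0.573606, -0.720355, -0.862772, -1.0, -1.131214, -1.255624, -1.372483, -1.481088, -1.580785, -1.670976, -1.751116, -1.820726, -1.879385, -1.926742, -1.962511, -1.986477, -1.998496] (distinct, 6 d.p.).
Lovász (edge-transitive): ϑ = −81·(-2*cos(pi/81))/((2)−(-2*cos(pi/81))) = 81*cos(pi/81)/(cos(pi/81) + 1).
= 40.4847653… (decimal).
Sandwich: α(G)=40 ≤ ϑ(G)=81*cos(pi/81)/(cos(pi/81) + 1) ≤ χ(Ḡ)=41 (both strict).

81*cos(pi/81)/(cos(pi/81) + 1)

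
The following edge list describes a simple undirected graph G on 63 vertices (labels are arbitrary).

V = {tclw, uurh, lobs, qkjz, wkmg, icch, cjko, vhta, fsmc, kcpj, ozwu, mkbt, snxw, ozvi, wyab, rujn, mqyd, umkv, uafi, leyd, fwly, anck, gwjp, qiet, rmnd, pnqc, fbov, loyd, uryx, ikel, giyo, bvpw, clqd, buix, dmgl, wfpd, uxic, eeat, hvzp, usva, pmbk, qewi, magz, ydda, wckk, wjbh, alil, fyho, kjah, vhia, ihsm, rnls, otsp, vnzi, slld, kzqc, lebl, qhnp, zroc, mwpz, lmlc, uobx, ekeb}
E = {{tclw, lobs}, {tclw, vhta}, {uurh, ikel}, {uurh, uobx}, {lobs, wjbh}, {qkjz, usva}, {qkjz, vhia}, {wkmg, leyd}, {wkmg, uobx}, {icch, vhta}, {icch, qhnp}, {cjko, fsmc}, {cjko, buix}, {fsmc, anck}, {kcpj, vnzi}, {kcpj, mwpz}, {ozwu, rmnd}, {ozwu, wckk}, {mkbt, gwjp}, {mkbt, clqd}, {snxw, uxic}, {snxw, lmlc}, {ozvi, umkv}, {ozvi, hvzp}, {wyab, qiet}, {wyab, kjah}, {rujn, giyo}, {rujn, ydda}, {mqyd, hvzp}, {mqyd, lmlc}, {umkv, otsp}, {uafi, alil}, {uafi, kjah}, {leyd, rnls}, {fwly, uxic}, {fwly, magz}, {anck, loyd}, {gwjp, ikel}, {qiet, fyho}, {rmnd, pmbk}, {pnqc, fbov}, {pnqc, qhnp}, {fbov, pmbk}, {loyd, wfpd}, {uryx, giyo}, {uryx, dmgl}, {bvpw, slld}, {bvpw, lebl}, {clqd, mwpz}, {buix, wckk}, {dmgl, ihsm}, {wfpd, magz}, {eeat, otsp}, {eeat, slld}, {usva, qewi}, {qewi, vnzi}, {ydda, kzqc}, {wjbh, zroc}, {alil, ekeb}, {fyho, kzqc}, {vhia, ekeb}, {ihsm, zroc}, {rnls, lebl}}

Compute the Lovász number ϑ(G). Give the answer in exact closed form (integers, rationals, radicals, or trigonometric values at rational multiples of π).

deg(icch) = 2; N(icch) = {vhta, qhnp}.
N(pnqc) = {fbov, qhnp}, |N(pnqc)| = 2.
deg(vhta) = 2; N(vhta) = {tclw, icch}.
N(uafi) = {alil, kjah}, |N(uafi)| = 2.
Every vertex has degree 2 (N=63); connected 2-regular on 63 ⇒ C_{63}.
Distinct eigenvalues (to 5 d.p.): [2.0, 1.99006, 1.96034, 1.91115, 1.84295, 1.75644, 1.65248, 1.53209, 1.39647, 1.24698, 1.08509, 0.91242, 0.73068, 0.54168, 0.3473, 0.14946, -0.04986, -0.24869, -0.44504, -0.63697, -0.82257, -1.0, -1.16749, -1.32337, -1.4661, -1.59427, -1.70658, -1.80194, -1.87939, -1.93815, -1.97766, -1.99751].
ϑ = −N·λ_min/(λ_max−λ_min) = −63·(-2*cos(pi/63))/(2−(-2*cos(pi/63))) = 63*cos(pi/63)/(cos(pi/63) + 1).
= 31.4804… (decimal).
Check 31 ≤ 63*cos(pi/63)/(cos(pi/63) + 1) ≤ 32: both strict.

63*cos(pi/63)/(cos(pi/63) + 1)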